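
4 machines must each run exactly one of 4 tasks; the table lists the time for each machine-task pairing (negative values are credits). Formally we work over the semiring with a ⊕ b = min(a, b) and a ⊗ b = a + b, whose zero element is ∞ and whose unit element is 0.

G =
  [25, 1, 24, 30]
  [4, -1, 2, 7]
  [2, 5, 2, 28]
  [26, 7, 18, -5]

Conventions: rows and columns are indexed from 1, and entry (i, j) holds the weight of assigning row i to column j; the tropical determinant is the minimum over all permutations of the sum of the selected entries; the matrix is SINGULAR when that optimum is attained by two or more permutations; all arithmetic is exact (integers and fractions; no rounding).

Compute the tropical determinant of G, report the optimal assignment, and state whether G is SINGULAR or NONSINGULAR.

σ = (1, 2, 3, 4): 25 + (-1) + 2 + (-5) = 21
σ = (1, 2, 4, 3): 25 + (-1) + 28 + 18 = 70
σ = (1, 3, 2, 4): 25 + 2 + 5 + (-5) = 27
σ = (1, 3, 4, 2): 25 + 2 + 28 + 7 = 62
σ = (1, 4, 2, 3): 25 + 7 + 5 + 18 = 55
σ = (1, 4, 3, 2): 25 + 7 + 2 + 7 = 41
σ = (2, 1, 3, 4): 1 + 4 + 2 + (-5) = 2
σ = (2, 1, 4, 3): 1 + 4 + 28 + 18 = 51
σ = (2, 3, 1, 4): 1 + 2 + 2 + (-5) = 0
σ = (2, 3, 4, 1): 1 + 2 + 28 + 26 = 57
σ = (2, 4, 1, 3): 1 + 7 + 2 + 18 = 28
σ = (2, 4, 3, 1): 1 + 7 + 2 + 26 = 36
σ = (3, 1, 2, 4): 24 + 4 + 5 + (-5) = 28
σ = (3, 1, 4, 2): 24 + 4 + 28 + 7 = 63
σ = (3, 2, 1, 4): 24 + (-1) + 2 + (-5) = 20
σ = (3, 2, 4, 1): 24 + (-1) + 28 + 26 = 77
σ = (3, 4, 1, 2): 24 + 7 + 2 + 7 = 40
σ = (3, 4, 2, 1): 24 + 7 + 5 + 26 = 62
σ = (4, 1, 2, 3): 30 + 4 + 5 + 18 = 57
σ = (4, 1, 3, 2): 30 + 4 + 2 + 7 = 43
σ = (4, 2, 1, 3): 30 + (-1) + 2 + 18 = 49
σ = (4, 2, 3, 1): 30 + (-1) + 2 + 26 = 57
σ = (4, 3, 1, 2): 30 + 2 + 2 + 7 = 41
σ = (4, 3, 2, 1): 30 + 2 + 5 + 26 = 63
Optimal value attained by: σ = (2, 3, 1, 4).
Answer: det⊕(G) = 0; verdict: NONSINGULAR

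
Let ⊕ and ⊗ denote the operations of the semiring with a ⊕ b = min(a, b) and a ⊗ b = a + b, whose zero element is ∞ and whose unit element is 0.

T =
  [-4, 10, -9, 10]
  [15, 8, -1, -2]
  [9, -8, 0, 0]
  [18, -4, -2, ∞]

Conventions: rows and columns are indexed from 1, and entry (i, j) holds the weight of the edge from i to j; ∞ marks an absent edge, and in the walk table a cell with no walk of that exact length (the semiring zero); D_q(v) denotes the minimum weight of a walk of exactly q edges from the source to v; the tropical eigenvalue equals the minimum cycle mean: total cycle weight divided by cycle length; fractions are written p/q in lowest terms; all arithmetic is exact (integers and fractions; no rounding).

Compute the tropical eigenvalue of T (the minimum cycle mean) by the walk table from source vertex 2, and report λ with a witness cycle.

q=0: [∞, 0, ∞, ∞]
q=1: [15, 8, -1, -2]
q=2: [8, -9, -4, -1]
q=3: [4, -12, -10, -11]
q=4: [-1, -18, -13, -14]
Optimal cycle mean attained by: cycle 2->3->2, total (-1) + (-8), length 2.
Answer: λ = -9/2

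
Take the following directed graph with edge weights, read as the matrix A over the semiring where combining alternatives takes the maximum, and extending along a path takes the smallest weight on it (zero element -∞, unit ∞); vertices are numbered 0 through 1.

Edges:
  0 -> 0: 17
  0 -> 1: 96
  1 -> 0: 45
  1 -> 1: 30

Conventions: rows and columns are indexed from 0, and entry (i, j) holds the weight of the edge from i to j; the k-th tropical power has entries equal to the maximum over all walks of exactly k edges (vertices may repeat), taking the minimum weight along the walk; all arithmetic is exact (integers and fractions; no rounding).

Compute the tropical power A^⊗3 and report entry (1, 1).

A^⊗2:
  [45, 30]
  [30, 45]
A^⊗3:
  [30, 45]
  [45, 30]
Key observation: the optimum is the walk 1->0->1->1, with weight 45 min 96 min 30 = 30.
Optimal value attained by: walk 1->0->1->1.
Answer: (A^⊗3)[1][1] = 30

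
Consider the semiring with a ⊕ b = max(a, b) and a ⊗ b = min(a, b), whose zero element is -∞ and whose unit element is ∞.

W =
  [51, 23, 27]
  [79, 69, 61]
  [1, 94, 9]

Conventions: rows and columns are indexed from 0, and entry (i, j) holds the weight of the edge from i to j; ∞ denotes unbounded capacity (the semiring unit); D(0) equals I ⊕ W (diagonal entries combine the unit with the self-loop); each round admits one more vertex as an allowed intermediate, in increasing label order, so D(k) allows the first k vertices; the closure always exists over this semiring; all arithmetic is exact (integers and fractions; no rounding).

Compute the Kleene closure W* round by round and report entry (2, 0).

D(0):
  [∞, 23, 27]
  [79, ∞, 61]
  [1, 94, ∞]
D(1):
  [∞, 23, 27]
  [79, ∞, 61]
  [1, 94, ∞]
D(2):
  [∞, 23, 27]
  [79, ∞, 61]
  [79, 94, ∞]
D(3):
  [∞, 27, 27]
  [79, ∞, 61]
  [79, 94, ∞]
Answer: W*[2][0] = 79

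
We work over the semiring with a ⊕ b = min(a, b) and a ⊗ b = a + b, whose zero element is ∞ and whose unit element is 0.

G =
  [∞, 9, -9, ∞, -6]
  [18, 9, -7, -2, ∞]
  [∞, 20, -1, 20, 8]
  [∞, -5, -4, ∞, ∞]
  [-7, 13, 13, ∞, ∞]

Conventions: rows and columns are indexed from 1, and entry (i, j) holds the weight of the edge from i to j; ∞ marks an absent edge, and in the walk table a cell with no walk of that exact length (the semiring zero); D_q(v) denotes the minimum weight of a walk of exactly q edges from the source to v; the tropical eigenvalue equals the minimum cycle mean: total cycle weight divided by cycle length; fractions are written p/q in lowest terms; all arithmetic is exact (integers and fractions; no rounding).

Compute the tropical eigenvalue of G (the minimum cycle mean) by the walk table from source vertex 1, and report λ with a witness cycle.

q=0: [0, ∞, ∞, ∞, ∞]
q=1: [∞, 9, -9, ∞, -6]
q=2: [-13, 7, -10, 7, -1]
q=3: [-8, -4, -22, 5, -19]
q=4: [-26, -6, -23, -6, -14]
q=5: [-21, -17, -35, -8, -32]
Optimal cycle mean attained by: cycle 1->5->1, total (-6) + (-7), length 2.
Answer: λ = -13/2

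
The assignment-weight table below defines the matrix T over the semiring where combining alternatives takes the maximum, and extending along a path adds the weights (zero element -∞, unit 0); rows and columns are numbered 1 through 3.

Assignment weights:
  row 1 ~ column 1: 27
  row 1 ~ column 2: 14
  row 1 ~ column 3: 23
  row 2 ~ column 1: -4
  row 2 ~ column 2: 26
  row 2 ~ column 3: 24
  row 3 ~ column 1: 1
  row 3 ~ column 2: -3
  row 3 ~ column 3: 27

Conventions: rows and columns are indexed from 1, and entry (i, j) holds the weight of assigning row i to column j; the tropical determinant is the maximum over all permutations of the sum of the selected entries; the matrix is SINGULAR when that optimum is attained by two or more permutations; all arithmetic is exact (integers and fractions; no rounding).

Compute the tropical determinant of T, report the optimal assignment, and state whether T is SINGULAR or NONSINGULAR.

σ = (1, 2, 3): 27 + 26 + 27 = 80
σ = (1, 3, 2): 27 + 24 + (-3) = 48
σ = (2, 1, 3): 14 + (-4) + 27 = 37
σ = (2, 3, 1): 14 + 24 + 1 = 39
σ = (3, 1, 2): 23 + (-4) + (-3) = 16
σ = (3, 2, 1): 23 + 26 + 1 = 50
Optimal value attained by: σ = (1, 2, 3).
Answer: det⊕(T) = 80; verdict: NONSINGULAR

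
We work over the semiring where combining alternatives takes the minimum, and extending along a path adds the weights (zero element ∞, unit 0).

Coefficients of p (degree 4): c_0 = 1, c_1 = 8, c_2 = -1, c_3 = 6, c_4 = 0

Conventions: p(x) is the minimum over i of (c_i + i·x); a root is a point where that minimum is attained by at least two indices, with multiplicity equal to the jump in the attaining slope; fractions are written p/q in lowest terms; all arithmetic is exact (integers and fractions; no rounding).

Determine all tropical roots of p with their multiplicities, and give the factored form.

hull edge (i=0, c=1) to (i=2, c=-1): slope -1, span 2
hull edge (i=2, c=-1) to (i=4, c=0): slope 1/2, span 2
Factored form: p(x) = 0 ⊗ (x ⊕ (-1/2)) ⊗ (x ⊕ (-1/2)) ⊗ (x ⊕ 1) ⊗ (x ⊕ 1)
Answer: roots = -1/2 (mult 2), 1 (mult 2)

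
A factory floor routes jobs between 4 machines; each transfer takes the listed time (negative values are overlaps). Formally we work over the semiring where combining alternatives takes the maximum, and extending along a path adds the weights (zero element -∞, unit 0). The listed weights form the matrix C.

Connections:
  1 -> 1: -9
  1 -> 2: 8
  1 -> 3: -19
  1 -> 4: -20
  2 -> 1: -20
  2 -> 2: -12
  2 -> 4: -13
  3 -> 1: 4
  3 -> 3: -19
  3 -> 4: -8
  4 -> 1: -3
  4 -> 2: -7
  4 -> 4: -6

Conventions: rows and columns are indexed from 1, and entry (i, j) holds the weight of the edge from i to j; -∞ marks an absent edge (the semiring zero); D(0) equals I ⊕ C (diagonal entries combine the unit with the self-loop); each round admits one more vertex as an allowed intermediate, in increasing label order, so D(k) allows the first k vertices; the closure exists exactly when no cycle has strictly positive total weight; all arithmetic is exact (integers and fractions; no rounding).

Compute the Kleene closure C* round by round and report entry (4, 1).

D(0):
  [0, 8, -19, -20]
  [-20, 0, -∞, -13]
  [4, -∞, 0, -8]
  [-3, -7, -∞, 0]
D(1):
  [0, 8, -19, -20]
  [-20, 0, -39, -13]
  [4, 12, 0, -8]
  [-3, 5, -22, 0]
D(2):
  [0, 8, -19, -5]
  [-20, 0, -39, -13]
  [4, 12, 0, -1]
  [-3, 5, -22, 0]
D(3):
  [0, 8, -19, -5]
  [-20, 0, -39, -13]
  [4, 12, 0, -1]
  [-3, 5, -22, 0]
D(4):
  [0, 8, -19, -5]
  [-16, 0, -35, -13]
  [4, 12, 0, -1]
  [-3, 5, -22, 0]
Answer: C*[4][1] = -3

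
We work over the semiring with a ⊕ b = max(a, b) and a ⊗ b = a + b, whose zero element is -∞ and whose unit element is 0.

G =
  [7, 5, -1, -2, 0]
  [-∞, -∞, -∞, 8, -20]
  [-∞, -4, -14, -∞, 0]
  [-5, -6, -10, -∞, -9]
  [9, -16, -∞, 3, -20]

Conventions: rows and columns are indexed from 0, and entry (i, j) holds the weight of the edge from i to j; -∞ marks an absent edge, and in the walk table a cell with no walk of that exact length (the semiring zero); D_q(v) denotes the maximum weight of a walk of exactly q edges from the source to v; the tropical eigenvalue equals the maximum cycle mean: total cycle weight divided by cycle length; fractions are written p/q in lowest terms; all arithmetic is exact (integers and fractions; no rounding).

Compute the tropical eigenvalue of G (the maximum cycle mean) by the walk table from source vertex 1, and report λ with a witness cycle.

q=0: [-∞, 0, -∞, -∞, -∞]
q=1: [-∞, -∞, -∞, 8, -20]
q=2: [3, 2, -2, -17, -1]
q=3: [10, 8, 2, 10, 3]
q=4: [17, 15, 9, 16, 10]
q=5: [24, 22, 16, 23, 17]
Optimal cycle mean attained by: cycle 0->0, total 7, length 1.
Answer: λ = 7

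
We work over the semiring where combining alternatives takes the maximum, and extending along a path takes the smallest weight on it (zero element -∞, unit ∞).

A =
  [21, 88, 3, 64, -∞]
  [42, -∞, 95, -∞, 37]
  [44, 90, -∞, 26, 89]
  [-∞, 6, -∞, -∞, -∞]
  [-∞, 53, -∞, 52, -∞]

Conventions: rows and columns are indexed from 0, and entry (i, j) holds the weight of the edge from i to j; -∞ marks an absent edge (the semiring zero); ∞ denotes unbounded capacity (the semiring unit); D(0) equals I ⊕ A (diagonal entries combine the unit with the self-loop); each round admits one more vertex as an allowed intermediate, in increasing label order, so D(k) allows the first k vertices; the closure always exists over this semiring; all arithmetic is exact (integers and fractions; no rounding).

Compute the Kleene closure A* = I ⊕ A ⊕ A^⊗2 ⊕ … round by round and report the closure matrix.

D(0):
  [∞, 88, 3, 64, -∞]
  [42, ∞, 95, -∞, 37]
  [44, 90, ∞, 26, 89]
  [-∞, 6, -∞, ∞, -∞]
  [-∞, 53, -∞, 52, ∞]
D(1):
  [∞, 88, 3, 64, -∞]
  [42, ∞, 95, 42, 37]
  [44, 90, ∞, 44, 89]
  [-∞, 6, -∞, ∞, -∞]
  [-∞, 53, -∞, 52, ∞]
D(2):
  [∞, 88, 88, 64, 37]
  [42, ∞, 95, 42, 37]
  [44, 90, ∞, 44, 89]
  [6, 6, 6, ∞, 6]
  [42, 53, 53, 52, ∞]
D(3):
  [∞, 88, 88, 64, 88]
  [44, ∞, 95, 44, 89]
  [44, 90, ∞, 44, 89]
  [6, 6, 6, ∞, 6]
  [44, 53, 53, 52, ∞]
D(4):
  [∞, 88, 88, 64, 88]
  [44, ∞, 95, 44, 89]
  [44, 90, ∞, 44, 89]
  [6, 6, 6, ∞, 6]
  [44, 53, 53, 52, ∞]
D(5):
  [∞, 88, 88, 64, 88]
  [44, ∞, 95, 52, 89]
  [44, 90, ∞, 52, 89]
  [6, 6, 6, ∞, 6]
  [44, 53, 53, 52, ∞]
Answer: A* = [[∞, 88, 88, 64, 88], [44, ∞, 95, 52, 89], [44, 90, ∞, 52, 89], [6, 6, 6, ∞, 6], [44, 53, 53, 52, ∞]]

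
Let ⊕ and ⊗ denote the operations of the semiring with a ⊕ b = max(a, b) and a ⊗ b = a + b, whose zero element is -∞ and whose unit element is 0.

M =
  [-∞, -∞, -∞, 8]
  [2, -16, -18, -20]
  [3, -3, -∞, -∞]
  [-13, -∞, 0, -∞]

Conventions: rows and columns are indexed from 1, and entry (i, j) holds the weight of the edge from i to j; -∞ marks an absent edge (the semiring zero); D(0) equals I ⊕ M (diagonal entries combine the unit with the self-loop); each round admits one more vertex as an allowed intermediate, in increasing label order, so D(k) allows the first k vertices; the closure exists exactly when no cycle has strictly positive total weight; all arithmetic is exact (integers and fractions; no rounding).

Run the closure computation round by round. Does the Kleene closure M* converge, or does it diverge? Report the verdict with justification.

D(0):
  [0, -∞, -∞, 8]
  [2, 0, -18, -20]
  [3, -3, 0, -∞]
  [-13, -∞, 0, 0]
D(1):
  [0, -∞, -∞, 8]
  [2, 0, -18, 10]
  [3, -3, 0, 11]
  [-13, -∞, 0, 0]
D(2):
  [0, -∞, -∞, 8]
  [2, 0, -18, 10]
  [3, -3, 0, 11]
  [-13, -∞, 0, 0]
Detection: at round 3, diagonal entry (4, 4) turns strictly positive.
Key observation: the cycle 4->3->1->4 has total weight 0 + 3 + 8, which is strictly positive.
Answer: DIVERGES — positive cycle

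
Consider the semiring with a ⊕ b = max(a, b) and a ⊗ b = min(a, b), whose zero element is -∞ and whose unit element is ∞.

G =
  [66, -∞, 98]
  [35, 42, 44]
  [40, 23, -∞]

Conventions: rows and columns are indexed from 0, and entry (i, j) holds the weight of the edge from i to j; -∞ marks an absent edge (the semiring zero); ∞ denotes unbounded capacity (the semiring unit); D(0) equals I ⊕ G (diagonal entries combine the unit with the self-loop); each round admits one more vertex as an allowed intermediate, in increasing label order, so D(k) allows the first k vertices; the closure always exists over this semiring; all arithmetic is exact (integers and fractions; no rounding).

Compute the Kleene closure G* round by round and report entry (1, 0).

D(0):
  [∞, -∞, 98]
  [35, ∞, 44]
  [40, 23, ∞]
D(1):
  [∞, -∞, 98]
  [35, ∞, 44]
  [40, 23, ∞]
D(2):
  [∞, -∞, 98]
  [35, ∞, 44]
  [40, 23, ∞]
D(3):
  [∞, 23, 98]
  [40, ∞, 44]
  [40, 23, ∞]
Answer: G*[1][0] = 40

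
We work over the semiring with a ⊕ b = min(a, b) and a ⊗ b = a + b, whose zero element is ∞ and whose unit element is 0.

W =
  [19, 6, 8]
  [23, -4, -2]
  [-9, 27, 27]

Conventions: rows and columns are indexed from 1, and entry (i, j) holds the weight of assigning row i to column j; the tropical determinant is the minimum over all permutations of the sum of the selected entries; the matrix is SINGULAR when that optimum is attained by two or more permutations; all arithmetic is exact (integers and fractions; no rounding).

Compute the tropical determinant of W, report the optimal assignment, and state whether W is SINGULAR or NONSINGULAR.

σ = (1, 2, 3): 19 + (-4) + 27 = 42
σ = (1, 3, 2): 19 + (-2) + 27 = 44
σ = (2, 1, 3): 6 + 23 + 27 = 56
σ = (2, 3, 1): 6 + (-2) + (-9) = -5
σ = (3, 1, 2): 8 + 23 + 27 = 58
σ = (3, 2, 1): 8 + (-4) + (-9) = -5
Optimal value attained by: σ = (2, 3, 1).
Answer: det⊕(W) = -5; verdict: SINGULAR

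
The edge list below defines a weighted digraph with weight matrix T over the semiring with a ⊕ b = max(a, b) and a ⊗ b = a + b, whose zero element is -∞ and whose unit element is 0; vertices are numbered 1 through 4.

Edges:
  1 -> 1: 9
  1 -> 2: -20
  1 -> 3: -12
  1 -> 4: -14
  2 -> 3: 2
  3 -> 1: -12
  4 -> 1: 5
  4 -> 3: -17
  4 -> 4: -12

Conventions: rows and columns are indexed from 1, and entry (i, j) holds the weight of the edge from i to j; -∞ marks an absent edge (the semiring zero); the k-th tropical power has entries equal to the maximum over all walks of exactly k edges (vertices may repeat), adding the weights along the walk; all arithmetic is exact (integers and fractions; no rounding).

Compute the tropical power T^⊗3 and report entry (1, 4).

T^⊗2:
  [18, -11, -3, -5]
  [-10, -∞, -∞, -∞]
  [-3, -32, -24, -26]
  [14, -15, -7, -9]
T^⊗3:
  [27, -2, 6, 4]
  [-1, -30, -22, -24]
  [6, -23, -15, -17]
  [23, -6, 2, 0]
Key observation: the optimum is the walk 1->1->1->4, with weight 9 + 9 + (-14) = 4.
Optimal value attained by: walk 1->1->1->4.
Answer: (T^⊗3)[1][4] = 4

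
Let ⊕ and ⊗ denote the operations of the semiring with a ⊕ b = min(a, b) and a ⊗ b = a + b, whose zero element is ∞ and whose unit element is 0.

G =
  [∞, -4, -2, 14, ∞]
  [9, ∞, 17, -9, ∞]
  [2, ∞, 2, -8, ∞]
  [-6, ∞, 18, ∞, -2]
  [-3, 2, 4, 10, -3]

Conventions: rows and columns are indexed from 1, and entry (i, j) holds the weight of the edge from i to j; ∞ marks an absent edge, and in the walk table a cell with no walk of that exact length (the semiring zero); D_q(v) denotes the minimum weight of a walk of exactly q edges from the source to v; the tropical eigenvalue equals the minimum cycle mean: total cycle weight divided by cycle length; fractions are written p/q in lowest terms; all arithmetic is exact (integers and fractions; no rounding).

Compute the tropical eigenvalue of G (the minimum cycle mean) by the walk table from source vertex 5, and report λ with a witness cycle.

q=0: [∞, ∞, ∞, ∞, 0]
q=1: [-3, 2, 4, 10, -3]
q=2: [-6, -7, -5, -7, -6]
q=3: [-13, -10, -8, -16, -9]
q=4: [-22, -17, -15, -19, -18]
q=5: [-25, -26, -24, -26, -21]
Optimal cycle mean attained by: cycle 1->2->4->1, total (-4) + (-9) + (-6), length 3.
Answer: λ = -19/3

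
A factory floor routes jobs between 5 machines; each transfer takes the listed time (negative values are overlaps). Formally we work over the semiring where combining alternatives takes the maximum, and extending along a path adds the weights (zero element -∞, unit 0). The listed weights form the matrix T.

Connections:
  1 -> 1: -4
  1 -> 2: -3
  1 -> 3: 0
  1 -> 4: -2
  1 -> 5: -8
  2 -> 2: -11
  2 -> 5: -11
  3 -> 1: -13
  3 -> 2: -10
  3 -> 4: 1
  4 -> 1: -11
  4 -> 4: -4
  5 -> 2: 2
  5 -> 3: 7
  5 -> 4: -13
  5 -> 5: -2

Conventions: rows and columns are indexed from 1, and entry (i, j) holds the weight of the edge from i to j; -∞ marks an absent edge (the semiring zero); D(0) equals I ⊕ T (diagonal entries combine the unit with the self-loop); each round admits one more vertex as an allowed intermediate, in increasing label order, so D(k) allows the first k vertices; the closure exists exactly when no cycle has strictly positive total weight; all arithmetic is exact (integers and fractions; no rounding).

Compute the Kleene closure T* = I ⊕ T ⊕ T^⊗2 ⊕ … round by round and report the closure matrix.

D(0):
  [0, -3, 0, -2, -8]
  [-∞, 0, -∞, -∞, -11]
  [-13, -10, 0, 1, -∞]
  [-11, -∞, -∞, 0, -∞]
  [-∞, 2, 7, -13, 0]
D(1):
  [0, -3, 0, -2, -8]
  [-∞, 0, -∞, -∞, -11]
  [-13, -10, 0, 1, -21]
  [-11, -14, -11, 0, -19]
  [-∞, 2, 7, -13, 0]
D(2):
  [0, -3, 0, -2, -8]
  [-∞, 0, -∞, -∞, -11]
  [-13, -10, 0, 1, -21]
  [-11, -14, -11, 0, -19]
  [-∞, 2, 7, -13, 0]
D(3):
  [0, -3, 0, 1, -8]
  [-∞, 0, -∞, -∞, -11]
  [-13, -10, 0, 1, -21]
  [-11, -14, -11, 0, -19]
  [-6, 2, 7, 8, 0]
D(4):
  [0, -3, 0, 1, -8]
  [-∞, 0, -∞, -∞, -11]
  [-10, -10, 0, 1, -18]
  [-11, -14, -11, 0, -19]
  [-3, 2, 7, 8, 0]
D(5):
  [0, -3, 0, 1, -8]
  [-14, 0, -4, -3, -11]
  [-10, -10, 0, 1, -18]
  [-11, -14, -11, 0, -19]
  [-3, 2, 7, 8, 0]
Answer: T* = [[0, -3, 0, 1, -8], [-14, 0, -4, -3, -11], [-10, -10, 0, 1, -18], [-11, -14, -11, 0, -19], [-3, 2, 7, 8, 0]]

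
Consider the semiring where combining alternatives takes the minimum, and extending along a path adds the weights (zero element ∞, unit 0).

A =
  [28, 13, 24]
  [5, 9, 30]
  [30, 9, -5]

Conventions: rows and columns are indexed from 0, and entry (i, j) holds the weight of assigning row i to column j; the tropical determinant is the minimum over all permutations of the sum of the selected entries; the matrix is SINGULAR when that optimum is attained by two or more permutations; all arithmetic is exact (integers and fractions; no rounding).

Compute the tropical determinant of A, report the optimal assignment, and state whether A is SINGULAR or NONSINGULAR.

σ = (0, 1, 2): 28 + 9 + (-5) = 32
σ = (0, 2, 1): 28 + 30 + 9 = 67
σ = (1, 0, 2): 13 + 5 + (-5) = 13
σ = (1, 2, 0): 13 + 30 + 30 = 73
σ = (2, 0, 1): 24 + 5 + 9 = 38
σ = (2, 1, 0): 24 + 9 + 30 = 63
Optimal value attained by: σ = (1, 0, 2).
Answer: det⊕(A) = 13; verdict: NONSINGULAR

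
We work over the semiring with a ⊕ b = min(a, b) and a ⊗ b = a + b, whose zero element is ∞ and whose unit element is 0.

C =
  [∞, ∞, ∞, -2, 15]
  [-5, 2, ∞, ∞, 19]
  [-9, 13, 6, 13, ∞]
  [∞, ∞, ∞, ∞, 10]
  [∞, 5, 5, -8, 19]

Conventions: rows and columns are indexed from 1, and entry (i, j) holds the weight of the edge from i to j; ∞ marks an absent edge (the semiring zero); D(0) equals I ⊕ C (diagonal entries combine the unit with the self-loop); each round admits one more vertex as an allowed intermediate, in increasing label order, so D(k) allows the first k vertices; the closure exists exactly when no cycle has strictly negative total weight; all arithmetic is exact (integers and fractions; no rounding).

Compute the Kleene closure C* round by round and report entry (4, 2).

D(0):
  [0, ∞, ∞, -2, 15]
  [-5, 0, ∞, ∞, 19]
  [-9, 13, 0, 13, ∞]
  [∞, ∞, ∞, 0, 10]
  [∞, 5, 5, -8, 0]
D(1):
  [0, ∞, ∞, -2, 15]
  [-5, 0, ∞, -7, 10]
  [-9, 13, 0, -11, 6]
  [∞, ∞, ∞, 0, 10]
  [∞, 5, 5, -8, 0]
D(2):
  [0, ∞, ∞, -2, 15]
  [-5, 0, ∞, -7, 10]
  [-9, 13, 0, -11, 6]
  [∞, ∞, ∞, 0, 10]
  [0, 5, 5, -8, 0]
D(3):
  [0, ∞, ∞, -2, 15]
  [-5, 0, ∞, -7, 10]
  [-9, 13, 0, -11, 6]
  [∞, ∞, ∞, 0, 10]
  [-4, 5, 5, -8, 0]
D(4):
  [0, ∞, ∞, -2, 8]
  [-5, 0, ∞, -7, 3]
  [-9, 13, 0, -11, -1]
  [∞, ∞, ∞, 0, 10]
  [-4, 5, 5, -8, 0]
D(5):
  [0, 13, 13, -2, 8]
  [-5, 0, 8, -7, 3]
  [-9, 4, 0, -11, -1]
  [6, 15, 15, 0, 10]
  [-4, 5, 5, -8, 0]
Answer: C*[4][2] = 15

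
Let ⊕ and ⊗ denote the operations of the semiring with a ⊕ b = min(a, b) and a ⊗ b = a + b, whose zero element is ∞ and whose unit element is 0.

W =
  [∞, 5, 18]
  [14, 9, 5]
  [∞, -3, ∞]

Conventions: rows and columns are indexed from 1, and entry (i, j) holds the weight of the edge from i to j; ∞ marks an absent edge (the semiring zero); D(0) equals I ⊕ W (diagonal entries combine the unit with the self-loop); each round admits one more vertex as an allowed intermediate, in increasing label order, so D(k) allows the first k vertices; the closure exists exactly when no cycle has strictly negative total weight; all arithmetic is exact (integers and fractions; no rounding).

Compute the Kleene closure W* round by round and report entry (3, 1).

D(0):
  [0, 5, 18]
  [14, 0, 5]
  [∞, -3, 0]
D(1):
  [0, 5, 18]
  [14, 0, 5]
  [∞, -3, 0]
D(2):
  [0, 5, 10]
  [14, 0, 5]
  [11, -3, 0]
D(3):
  [0, 5, 10]
  [14, 0, 5]
  [11, -3, 0]
Answer: W*[3][1] = 11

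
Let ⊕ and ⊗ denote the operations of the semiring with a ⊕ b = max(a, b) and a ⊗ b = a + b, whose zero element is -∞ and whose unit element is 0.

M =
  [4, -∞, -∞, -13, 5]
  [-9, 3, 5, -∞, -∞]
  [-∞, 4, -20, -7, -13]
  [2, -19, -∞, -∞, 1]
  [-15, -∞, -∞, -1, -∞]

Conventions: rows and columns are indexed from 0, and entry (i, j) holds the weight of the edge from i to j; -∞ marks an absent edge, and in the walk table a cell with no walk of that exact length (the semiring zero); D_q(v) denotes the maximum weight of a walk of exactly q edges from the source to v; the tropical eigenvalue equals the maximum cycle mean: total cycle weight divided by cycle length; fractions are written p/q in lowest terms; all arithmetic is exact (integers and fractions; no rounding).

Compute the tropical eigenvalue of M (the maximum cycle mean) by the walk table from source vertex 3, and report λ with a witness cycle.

q=0: [-∞, -∞, -∞, 0, -∞]
q=1: [2, -19, -∞, -∞, 1]
q=2: [6, -16, -14, 0, 7]
q=3: [10, -10, -11, 6, 11]
q=4: [14, -7, -5, 10, 15]
q=5: [18, -1, -2, 14, 19]
Optimal cycle mean attained by: cycle 1->2->1, total 5 + 4, length 2.
Answer: λ = 9/2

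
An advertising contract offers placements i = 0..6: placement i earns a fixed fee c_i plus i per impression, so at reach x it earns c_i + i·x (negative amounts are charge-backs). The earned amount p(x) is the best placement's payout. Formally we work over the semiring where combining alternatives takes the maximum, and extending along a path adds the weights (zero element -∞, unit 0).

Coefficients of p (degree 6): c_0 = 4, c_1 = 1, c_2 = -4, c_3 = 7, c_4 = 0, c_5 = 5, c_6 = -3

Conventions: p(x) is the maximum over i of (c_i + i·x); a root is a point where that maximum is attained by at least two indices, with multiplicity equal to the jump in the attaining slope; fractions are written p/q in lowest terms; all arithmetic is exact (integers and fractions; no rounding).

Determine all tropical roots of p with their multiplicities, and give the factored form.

hull edge (i=0, c=4) to (i=3, c=7): slope 1, span 3
hull edge (i=3, c=7) to (i=5, c=5): slope -1, span 2
hull edge (i=5, c=5) to (i=6, c=-3): slope -8, span 1
Factored form: p(x) = -3 ⊗ (x ⊕ (-1)) ⊗ (x ⊕ (-1)) ⊗ (x ⊕ (-1)) ⊗ (x ⊕ 1) ⊗ (x ⊕ 1) ⊗ (x ⊕ 8)
Answer: roots = -1 (mult 3), 1 (mult 2), 8 (mult 1)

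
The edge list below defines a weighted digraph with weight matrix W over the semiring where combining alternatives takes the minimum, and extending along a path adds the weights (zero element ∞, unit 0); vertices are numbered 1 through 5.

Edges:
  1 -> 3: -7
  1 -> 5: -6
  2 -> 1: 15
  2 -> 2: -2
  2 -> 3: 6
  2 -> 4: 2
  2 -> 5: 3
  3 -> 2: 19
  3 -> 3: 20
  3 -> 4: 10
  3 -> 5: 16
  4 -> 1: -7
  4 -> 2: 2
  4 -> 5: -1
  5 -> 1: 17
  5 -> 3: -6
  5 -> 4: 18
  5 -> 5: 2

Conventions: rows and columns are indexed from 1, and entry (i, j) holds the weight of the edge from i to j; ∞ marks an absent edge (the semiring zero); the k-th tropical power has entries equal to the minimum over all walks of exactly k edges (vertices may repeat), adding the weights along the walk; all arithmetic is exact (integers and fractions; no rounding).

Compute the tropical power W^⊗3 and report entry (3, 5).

W^⊗2:
  [11, 12, -12, 3, -4]
  [-5, -4, -3, 0, 1]
  [3, 12, 10, 21, 9]
  [16, 0, -14, 4, -13]
  [11, 13, -4, 4, 4]
W^⊗3:
  [-4, 5, -10, -2, -2]
  [-7, -6, -12, -2, -11]
  [14, 10, -4, 14, -3]
  [-3, -2, -19, -4, -11]
  [-3, 6, -2, 6, 3]
Key observation: the optimum is the walk 3->4->1->5, with weight 10 + (-7) + (-6) = -3.
Optimal value attained by: walk 3->4->1->5.
Answer: (W^⊗3)[3][5] = -3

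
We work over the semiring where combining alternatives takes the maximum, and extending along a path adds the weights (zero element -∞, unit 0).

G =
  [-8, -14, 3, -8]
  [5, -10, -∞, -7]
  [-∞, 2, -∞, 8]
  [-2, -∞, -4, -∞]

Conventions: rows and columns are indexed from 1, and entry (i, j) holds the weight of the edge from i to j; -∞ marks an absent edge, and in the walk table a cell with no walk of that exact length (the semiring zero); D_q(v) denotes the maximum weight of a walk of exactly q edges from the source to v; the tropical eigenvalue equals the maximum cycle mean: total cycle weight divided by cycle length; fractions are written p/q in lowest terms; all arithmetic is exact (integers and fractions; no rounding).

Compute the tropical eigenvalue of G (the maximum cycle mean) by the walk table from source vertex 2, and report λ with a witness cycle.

q=0: [-∞, 0, -∞, -∞]
q=1: [5, -10, -∞, -7]
q=2: [-3, -9, 8, -3]
q=3: [-4, 10, 0, 16]
q=4: [15, 2, 12, 8]
Optimal cycle mean attained by: cycle 1->3->2->1, total 3 + 2 + 5, length 3.
Answer: λ = 10/3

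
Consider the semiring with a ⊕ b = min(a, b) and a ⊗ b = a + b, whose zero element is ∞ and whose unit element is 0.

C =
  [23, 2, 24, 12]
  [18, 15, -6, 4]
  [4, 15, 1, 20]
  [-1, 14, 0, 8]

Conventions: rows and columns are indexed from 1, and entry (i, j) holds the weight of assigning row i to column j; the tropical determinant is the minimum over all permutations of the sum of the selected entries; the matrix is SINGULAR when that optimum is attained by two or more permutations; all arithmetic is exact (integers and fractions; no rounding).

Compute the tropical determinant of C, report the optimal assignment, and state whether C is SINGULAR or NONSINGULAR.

σ = (1, 2, 3, 4): 23 + 15 + 1 + 8 = 47
σ = (1, 2, 4, 3): 23 + 15 + 20 + 0 = 58
σ = (1, 3, 2, 4): 23 + (-6) + 15 + 8 = 40
σ = (1, 3, 4, 2): 23 + (-6) + 20 + 14 = 51
σ = (1, 4, 2, 3): 23 + 4 + 15 + 0 = 42
σ = (1, 4, 3, 2): 23 + 4 + 1 + 14 = 42
σ = (2, 1, 3, 4): 2 + 18 + 1 + 8 = 29
σ = (2, 1, 4, 3): 2 + 18 + 20 + 0 = 40
σ = (2, 3, 1, 4): 2 + (-6) + 4 + 8 = 8
σ = (2, 3, 4, 1): 2 + (-6) + 20 + (-1) = 15
σ = (2, 4, 1, 3): 2 + 4 + 4 + 0 = 10
σ = (2, 4, 3, 1): 2 + 4 + 1 + (-1) = 6
σ = (3, 1, 2, 4): 24 + 18 + 15 + 8 = 65
σ = (3, 1, 4, 2): 24 + 18 + 20 + 14 = 76
σ = (3, 2, 1, 4): 24 + 15 + 4 + 8 = 51
σ = (3, 2, 4, 1): 24 + 15 + 20 + (-1) = 58
σ = (3, 4, 1, 2): 24 + 4 + 4 + 14 = 46
σ = (3, 4, 2, 1): 24 + 4 + 15 + (-1) = 42
σ = (4, 1, 2, 3): 12 + 18 + 15 + 0 = 45
σ = (4, 1, 3, 2): 12 + 18 + 1 + 14 = 45
σ = (4, 2, 1, 3): 12 + 15 + 4 + 0 = 31
σ = (4, 2, 3, 1): 12 + 15 + 1 + (-1) = 27
σ = (4, 3, 1, 2): 12 + (-6) + 4 + 14 = 24
σ = (4, 3, 2, 1): 12 + (-6) + 15 + (-1) = 20
Optimal value attained by: σ = (2, 4, 3, 1).
Answer: det⊕(C) = 6; verdict: NONSINGULAR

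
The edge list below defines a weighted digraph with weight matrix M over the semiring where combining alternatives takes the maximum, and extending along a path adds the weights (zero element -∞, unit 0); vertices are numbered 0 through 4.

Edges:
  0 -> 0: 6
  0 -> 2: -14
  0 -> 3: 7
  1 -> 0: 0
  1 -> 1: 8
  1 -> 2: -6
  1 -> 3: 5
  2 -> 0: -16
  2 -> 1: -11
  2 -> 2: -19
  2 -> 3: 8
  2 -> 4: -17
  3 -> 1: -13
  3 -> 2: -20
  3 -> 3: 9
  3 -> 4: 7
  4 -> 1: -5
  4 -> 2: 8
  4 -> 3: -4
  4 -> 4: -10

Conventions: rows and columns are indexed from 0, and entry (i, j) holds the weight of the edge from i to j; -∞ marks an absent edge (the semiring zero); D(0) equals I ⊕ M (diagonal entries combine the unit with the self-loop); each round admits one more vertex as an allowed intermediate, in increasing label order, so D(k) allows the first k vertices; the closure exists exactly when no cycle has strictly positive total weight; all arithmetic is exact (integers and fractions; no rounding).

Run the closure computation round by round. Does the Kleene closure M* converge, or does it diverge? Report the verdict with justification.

Detection: at round 0, diagonal entry (0, 0) turns strictly positive.
Key observation: the cycle 0->0 has total weight 6, which is strictly positive.
Answer: DIVERGES — positive cycle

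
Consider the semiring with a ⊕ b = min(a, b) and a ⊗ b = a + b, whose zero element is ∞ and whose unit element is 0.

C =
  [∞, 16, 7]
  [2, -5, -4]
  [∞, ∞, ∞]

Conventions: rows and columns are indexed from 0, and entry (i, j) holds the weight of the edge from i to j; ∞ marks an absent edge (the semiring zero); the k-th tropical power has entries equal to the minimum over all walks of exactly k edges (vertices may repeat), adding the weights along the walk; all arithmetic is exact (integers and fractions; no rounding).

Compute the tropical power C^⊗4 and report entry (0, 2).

C^⊗2:
  [18, 11, 12]
  [-3, -10, -9]
  [∞, ∞, ∞]
C^⊗3:
  [13, 6, 7]
  [-8, -15, -14]
  [∞, ∞, ∞]
C^⊗4:
  [8, 1, 2]
  [-13, -20, -19]
  [∞, ∞, ∞]
Key observation: the optimum is the walk 0->1->1->1->2, with weight 16 + (-5) + (-5) + (-4) = 2.
Optimal value attained by: walk 0->1->1->1->2.
Answer: (C^⊗4)[0][2] = 2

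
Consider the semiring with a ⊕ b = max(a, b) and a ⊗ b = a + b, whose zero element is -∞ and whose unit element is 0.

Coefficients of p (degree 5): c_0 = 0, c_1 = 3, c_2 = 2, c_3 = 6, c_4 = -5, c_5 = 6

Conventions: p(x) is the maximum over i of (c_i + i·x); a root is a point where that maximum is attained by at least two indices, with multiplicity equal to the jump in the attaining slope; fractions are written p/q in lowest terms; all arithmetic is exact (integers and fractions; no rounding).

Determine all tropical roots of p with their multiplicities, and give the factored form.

hull edge (i=0, c=0) to (i=1, c=3): slope 3, span 1
hull edge (i=1, c=3) to (i=3, c=6): slope 3/2, span 2
hull edge (i=3, c=6) to (i=5, c=6): slope 0, span 2
Factored form: p(x) = 6 ⊗ (x ⊕ (-3)) ⊗ (x ⊕ (-3/2)) ⊗ (x ⊕ (-3/2)) ⊗ (x ⊕ 0) ⊗ (x ⊕ 0)
Answer: roots = -3 (mult 1), -3/2 (mult 2), 0 (mult 2)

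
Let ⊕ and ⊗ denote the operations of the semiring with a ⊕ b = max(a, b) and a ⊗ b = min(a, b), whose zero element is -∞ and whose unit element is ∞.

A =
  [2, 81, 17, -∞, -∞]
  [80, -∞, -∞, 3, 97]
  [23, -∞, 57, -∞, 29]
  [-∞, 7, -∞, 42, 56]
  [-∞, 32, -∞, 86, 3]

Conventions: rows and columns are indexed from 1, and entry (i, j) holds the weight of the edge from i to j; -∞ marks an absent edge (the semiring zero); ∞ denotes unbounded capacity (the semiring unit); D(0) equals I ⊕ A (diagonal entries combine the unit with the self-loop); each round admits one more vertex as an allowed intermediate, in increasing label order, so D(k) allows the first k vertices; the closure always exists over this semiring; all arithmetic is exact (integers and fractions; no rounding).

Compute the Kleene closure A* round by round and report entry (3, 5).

D(0):
  [∞, 81, 17, -∞, -∞]
  [80, ∞, -∞, 3, 97]
  [23, -∞, ∞, -∞, 29]
  [-∞, 7, -∞, ∞, 56]
  [-∞, 32, -∞, 86, ∞]
D(1):
  [∞, 81, 17, -∞, -∞]
  [80, ∞, 17, 3, 97]
  [23, 23, ∞, -∞, 29]
  [-∞, 7, -∞, ∞, 56]
  [-∞, 32, -∞, 86, ∞]
D(2):
  [∞, 81, 17, 3, 81]
  [80, ∞, 17, 3, 97]
  [23, 23, ∞, 3, 29]
  [7, 7, 7, ∞, 56]
  [32, 32, 17, 86, ∞]
D(3):
  [∞, 81, 17, 3, 81]
  [80, ∞, 17, 3, 97]
  [23, 23, ∞, 3, 29]
  [7, 7, 7, ∞, 56]
  [32, 32, 17, 86, ∞]
D(4):
  [∞, 81, 17, 3, 81]
  [80, ∞, 17, 3, 97]
  [23, 23, ∞, 3, 29]
  [7, 7, 7, ∞, 56]
  [32, 32, 17, 86, ∞]
D(5):
  [∞, 81, 17, 81, 81]
  [80, ∞, 17, 86, 97]
  [29, 29, ∞, 29, 29]
  [32, 32, 17, ∞, 56]
  [32, 32, 17, 86, ∞]
Answer: A*[3][5] = 29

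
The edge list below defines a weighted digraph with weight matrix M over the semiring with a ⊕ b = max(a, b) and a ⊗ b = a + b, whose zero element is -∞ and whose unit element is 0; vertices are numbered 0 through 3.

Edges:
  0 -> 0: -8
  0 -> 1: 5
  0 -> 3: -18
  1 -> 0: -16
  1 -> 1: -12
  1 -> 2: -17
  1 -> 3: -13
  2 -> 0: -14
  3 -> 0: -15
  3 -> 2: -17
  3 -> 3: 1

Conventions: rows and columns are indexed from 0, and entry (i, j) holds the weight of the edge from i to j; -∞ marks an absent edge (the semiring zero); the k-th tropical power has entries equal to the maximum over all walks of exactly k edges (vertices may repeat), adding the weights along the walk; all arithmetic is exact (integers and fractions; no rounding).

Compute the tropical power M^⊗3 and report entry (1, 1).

M^⊗2:
  [-11, -3, -12, -8]
  [-24, -11, -29, -12]
  [-22, -9, -∞, -32]
  [-14, -10, -16, 2]
M^⊗3:
  [-19, -6, -20, -7]
  [-27, -19, -28, -11]
  [-25, -17, -26, -22]
  [-13, -9, -15, 3]
Key observation: the optimum is the walk 1->0->0->1, with weight (-16) + (-8) + 5 = -19.
Optimal value attained by: walk 1->0->0->1.
Answer: (M^⊗3)[1][1] = -19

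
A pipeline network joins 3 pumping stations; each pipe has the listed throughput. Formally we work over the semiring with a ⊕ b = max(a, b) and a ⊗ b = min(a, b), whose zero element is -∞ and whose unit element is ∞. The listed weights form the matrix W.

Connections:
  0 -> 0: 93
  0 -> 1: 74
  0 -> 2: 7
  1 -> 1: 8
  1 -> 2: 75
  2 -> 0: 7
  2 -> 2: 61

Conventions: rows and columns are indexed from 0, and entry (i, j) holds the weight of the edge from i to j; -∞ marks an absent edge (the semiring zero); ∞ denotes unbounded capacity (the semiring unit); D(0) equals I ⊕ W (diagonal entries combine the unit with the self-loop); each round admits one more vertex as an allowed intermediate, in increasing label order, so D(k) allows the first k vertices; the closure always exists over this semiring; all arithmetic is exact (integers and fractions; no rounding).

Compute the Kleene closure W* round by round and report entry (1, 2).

D(0):
  [∞, 74, 7]
  [-∞, ∞, 75]
  [7, -∞, ∞]
D(1):
  [∞, 74, 7]
  [-∞, ∞, 75]
  [7, 7, ∞]
D(2):
  [∞, 74, 74]
  [-∞, ∞, 75]
  [7, 7, ∞]
D(3):
  [∞, 74, 74]
  [7, ∞, 75]
  [7, 7, ∞]
Answer: W*[1][2] = 75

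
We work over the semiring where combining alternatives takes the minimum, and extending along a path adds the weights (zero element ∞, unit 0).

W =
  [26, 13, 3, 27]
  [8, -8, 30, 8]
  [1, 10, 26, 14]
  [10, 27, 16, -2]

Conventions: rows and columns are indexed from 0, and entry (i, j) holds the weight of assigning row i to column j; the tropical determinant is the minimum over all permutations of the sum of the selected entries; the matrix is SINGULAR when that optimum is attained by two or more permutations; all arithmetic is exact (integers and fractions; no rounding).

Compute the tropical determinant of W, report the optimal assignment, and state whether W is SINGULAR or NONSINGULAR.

σ = (0, 1, 2, 3): 26 + (-8) + 26 + (-2) = 42
σ = (0, 1, 3, 2): 26 + (-8) + 14 + 16 = 48
σ = (0, 2, 1, 3): 26 + 30 + 10 + (-2) = 64
σ = (0, 2, 3, 1): 26 + 30 + 14 + 27 = 97
σ = (0, 3, 1, 2): 26 + 8 + 10 + 16 = 60
σ = (0, 3, 2, 1): 26 + 8 + 26 + 27 = 87
σ = (1, 0, 2, 3): 13 + 8 + 26 + (-2) = 45
σ = (1, 0, 3, 2): 13 + 8 + 14 + 16 = 51
σ = (1, 2, 0, 3): 13 + 30 + 1 + (-2) = 42
σ = (1, 2, 3, 0): 13 + 30 + 14 + 10 = 67
σ = (1, 3, 0, 2): 13 + 8 + 1 + 16 = 38
σ = (1, 3, 2, 0): 13 + 8 + 26 + 10 = 57
σ = (2, 0, 1, 3): 3 + 8 + 10 + (-2) = 19
σ = (2, 0, 3, 1): 3 + 8 + 14 + 27 = 52
σ = (2, 1, 0, 3): 3 + (-8) + 1 + (-2) = -6
σ = (2, 1, 3, 0): 3 + (-8) + 14 + 10 = 19
σ = (2, 3, 0, 1): 3 + 8 + 1 + 27 = 39
σ = (2, 3, 1, 0): 3 + 8 + 10 + 10 = 31
σ = (3, 0, 1, 2): 27 + 8 + 10 + 16 = 61
σ = (3, 0, 2, 1): 27 + 8 + 26 + 27 = 88
σ = (3, 1, 0, 2): 27 + (-8) + 1 + 16 = 36
σ = (3, 1, 2, 0): 27 + (-8) + 26 + 10 = 55
σ = (3, 2, 0, 1): 27 + 30 + 1 + 27 = 85
σ = (3, 2, 1, 0): 27 + 30 + 10 + 10 = 77
Optimal value attained by: σ = (2, 1, 0, 3).
Answer: det⊕(W) = -6; verdict: NONSINGULAR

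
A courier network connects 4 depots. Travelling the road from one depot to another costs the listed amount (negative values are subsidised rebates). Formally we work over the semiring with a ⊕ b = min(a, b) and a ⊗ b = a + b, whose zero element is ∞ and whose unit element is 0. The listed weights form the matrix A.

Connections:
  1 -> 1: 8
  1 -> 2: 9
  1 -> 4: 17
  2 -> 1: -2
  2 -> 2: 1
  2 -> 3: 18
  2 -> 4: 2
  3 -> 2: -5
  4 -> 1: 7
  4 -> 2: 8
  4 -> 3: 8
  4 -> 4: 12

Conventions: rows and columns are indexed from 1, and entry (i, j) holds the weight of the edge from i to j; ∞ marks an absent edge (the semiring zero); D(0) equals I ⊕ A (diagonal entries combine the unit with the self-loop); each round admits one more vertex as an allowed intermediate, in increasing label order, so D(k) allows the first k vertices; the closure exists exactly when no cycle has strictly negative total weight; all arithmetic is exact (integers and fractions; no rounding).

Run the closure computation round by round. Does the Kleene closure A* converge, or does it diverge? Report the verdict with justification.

D(0):
  [0, 9, ∞, 17]
  [-2, 0, 18, 2]
  [∞, -5, 0, ∞]
  [7, 8, 8, 0]
D(1):
  [0, 9, ∞, 17]
  [-2, 0, 18, 2]
  [∞, -5, 0, ∞]
  [7, 8, 8, 0]
D(2):
  [0, 9, 27, 11]
  [-2, 0, 18, 2]
  [-7, -5, 0, -3]
  [6, 8, 8, 0]
D(3):
  [0, 9, 27, 11]
  [-2, 0, 18, 2]
  [-7, -5, 0, -3]
  [1, 3, 8, 0]
D(4):
  [0, 9, 19, 11]
  [-2, 0, 10, 2]
  [-7, -5, 0, -3]
  [1, 3, 8, 0]
Key observation: every diagonal entry stays at the unit through all rounds, so no improving cycle exists.
Answer: CONVERGES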